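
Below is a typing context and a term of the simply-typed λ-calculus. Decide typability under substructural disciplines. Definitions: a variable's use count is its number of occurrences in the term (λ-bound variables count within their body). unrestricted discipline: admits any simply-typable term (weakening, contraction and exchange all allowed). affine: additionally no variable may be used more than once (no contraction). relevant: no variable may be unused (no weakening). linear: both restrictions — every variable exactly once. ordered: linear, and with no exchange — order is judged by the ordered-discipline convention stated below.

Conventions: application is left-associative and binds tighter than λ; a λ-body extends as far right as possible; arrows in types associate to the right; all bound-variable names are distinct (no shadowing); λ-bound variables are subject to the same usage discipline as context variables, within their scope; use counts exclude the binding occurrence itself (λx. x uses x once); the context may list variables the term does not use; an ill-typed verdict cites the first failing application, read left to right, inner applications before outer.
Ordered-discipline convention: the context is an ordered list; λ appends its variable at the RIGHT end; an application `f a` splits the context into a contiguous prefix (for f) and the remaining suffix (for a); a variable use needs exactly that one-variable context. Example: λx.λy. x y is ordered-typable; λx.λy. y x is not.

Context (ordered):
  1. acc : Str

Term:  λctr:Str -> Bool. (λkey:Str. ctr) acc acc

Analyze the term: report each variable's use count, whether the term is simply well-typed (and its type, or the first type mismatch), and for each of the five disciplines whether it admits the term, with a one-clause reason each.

counts: acc: 2; ctr (λ-bound): 1; key (λ-bound): 0
uses in reading order: ctr, acc, acc
typing: the term checks, with type (Str -> Bool) -> Bool
ordered: ✗, needs contraction — acc ×2; key never used (weakening)
linear: ✗, needs contraction — acc ×2; key never used (weakening)
affine: ✗, needs contraction — acc ×2
relevant: ✗, key never used (weakening)
unrestricted: ✓, typability at (Str -> Bool) -> Bool is all that's needed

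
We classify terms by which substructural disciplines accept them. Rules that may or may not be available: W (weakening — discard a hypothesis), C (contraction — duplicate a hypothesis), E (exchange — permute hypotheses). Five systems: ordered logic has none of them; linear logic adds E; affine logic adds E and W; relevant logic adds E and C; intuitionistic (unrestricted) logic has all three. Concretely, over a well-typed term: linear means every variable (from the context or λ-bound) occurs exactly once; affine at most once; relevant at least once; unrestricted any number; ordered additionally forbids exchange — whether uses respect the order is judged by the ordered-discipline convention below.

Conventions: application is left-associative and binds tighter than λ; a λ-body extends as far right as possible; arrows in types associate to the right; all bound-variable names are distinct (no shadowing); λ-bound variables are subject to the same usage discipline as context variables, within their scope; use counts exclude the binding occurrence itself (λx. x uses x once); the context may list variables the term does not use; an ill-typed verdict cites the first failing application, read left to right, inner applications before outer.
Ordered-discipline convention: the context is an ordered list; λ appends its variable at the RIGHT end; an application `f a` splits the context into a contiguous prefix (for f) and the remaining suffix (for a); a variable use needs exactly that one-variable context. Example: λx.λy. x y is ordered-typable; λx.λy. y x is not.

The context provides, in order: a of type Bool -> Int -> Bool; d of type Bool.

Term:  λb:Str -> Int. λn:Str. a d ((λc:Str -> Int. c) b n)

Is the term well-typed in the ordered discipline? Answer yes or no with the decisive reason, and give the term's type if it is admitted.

yes — a, d, b, n, c once each; derivable with no W/C/E; term : (Str -> Int) -> Str -> Bool
use counts: a: 1; d: 1; b (λ-bound): 1; n (λ-bound): 1; c (λ-bound): 1
uses in reading order: a, d, c, b, n
typing: well-typed at (Str -> Int) -> Str -> Bool
all disciplines: ordered ✓ · linear ✓ · affine ✓ · relevant ✓ · unrestricted ✓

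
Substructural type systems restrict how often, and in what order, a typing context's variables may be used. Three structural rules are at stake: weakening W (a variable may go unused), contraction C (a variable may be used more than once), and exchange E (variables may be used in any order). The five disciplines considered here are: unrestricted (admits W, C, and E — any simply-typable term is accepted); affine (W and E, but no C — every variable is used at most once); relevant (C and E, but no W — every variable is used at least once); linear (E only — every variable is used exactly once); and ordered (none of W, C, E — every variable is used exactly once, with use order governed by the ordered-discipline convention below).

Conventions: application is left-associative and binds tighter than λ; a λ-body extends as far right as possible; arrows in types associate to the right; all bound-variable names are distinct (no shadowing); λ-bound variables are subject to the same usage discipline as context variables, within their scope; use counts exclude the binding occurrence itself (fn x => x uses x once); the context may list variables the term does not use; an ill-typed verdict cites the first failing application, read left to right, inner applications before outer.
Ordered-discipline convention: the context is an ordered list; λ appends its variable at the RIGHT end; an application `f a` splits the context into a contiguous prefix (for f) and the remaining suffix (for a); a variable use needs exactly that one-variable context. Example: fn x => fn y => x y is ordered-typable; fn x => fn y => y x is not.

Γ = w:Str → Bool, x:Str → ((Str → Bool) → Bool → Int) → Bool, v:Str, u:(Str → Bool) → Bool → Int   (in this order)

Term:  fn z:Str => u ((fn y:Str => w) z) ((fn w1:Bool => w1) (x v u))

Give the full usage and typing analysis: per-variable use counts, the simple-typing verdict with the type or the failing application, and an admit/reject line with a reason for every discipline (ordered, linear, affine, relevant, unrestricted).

variable uses: w: 1×, x: 1×, v: 1×, u: 2×, z [bound]: 1×, y [bound]: 0×, w1 [bound]: 1×
order of uses: u, w, z, w1, x, v, u
typing: the term checks, with type Str → Int
ordered ✗ (u ×2 used more than once (contraction); y never used (weakening))
linear ✗ (u ×2 used more than once (contraction); y never used (weakening))
affine ✗ (u ×2 used more than once (contraction))
relevant ✗ (y never used (weakening))
unrestricted ✓ (type-checks (Str → Int) and nothing is barred)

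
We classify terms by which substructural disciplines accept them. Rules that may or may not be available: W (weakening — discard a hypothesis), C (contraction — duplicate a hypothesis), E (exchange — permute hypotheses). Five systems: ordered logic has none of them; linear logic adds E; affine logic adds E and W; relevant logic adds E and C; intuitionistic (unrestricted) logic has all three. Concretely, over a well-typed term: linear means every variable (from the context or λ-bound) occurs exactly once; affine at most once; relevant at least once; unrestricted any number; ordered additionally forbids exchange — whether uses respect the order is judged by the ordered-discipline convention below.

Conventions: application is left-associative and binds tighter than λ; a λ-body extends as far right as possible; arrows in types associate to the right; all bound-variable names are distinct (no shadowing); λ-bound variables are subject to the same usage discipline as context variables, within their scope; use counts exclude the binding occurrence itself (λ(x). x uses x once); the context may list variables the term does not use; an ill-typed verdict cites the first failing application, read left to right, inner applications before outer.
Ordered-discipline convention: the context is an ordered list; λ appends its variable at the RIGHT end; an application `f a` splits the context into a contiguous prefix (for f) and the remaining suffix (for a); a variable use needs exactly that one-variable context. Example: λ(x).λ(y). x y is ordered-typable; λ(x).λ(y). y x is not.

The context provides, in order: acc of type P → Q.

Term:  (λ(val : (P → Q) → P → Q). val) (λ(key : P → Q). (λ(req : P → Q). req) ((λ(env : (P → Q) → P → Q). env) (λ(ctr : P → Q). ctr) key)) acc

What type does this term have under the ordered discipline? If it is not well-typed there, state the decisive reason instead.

term : P → Q
usage: acc: 1×, val [bound]: 1×, key [bound]: 1×, req [bound]: 1×, env [bound]: 1×, ctr [bound]: 1×
order of uses: val, req, env, ctr, key, acc
typing: ✓ — P → Q
per-discipline verdicts: ordered ✓, linear ✓, affine ✓, relevant ✓, unrestricted ✓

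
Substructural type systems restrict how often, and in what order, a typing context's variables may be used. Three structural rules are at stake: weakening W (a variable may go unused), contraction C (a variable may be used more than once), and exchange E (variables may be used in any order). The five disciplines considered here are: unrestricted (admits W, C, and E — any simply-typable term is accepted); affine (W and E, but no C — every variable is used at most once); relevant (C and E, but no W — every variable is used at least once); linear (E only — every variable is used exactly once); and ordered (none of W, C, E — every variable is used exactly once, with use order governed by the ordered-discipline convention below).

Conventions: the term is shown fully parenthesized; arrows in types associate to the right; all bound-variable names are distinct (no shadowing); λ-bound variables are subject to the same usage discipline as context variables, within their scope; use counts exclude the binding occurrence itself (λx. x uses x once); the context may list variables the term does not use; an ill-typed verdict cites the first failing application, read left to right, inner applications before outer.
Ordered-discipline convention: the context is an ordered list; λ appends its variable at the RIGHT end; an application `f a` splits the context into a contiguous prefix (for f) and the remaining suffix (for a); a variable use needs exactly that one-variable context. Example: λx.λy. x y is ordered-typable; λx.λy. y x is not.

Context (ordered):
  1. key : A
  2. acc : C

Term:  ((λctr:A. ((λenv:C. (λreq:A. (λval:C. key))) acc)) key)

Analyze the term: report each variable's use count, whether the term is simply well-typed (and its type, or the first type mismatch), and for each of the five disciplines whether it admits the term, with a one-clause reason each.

usage: key: 2, acc: 1, ctr (λ-bound): 0, env (λ-bound): 0, req (λ-bound): 0, val (λ-bound): 0
uses in reading order: key, acc, key
typing: the term checks, with type A → C → A
ordered ✗ (key ×2 used more than once (contraction); ctr, env, req, val left unused)
linear ✗ (key ×2 used more than once (contraction); ctr, env, req, val left unused)
affine ✗ (key ×2 used more than once (contraction))
relevant ✗ (ctr, env, req, val left unused)
unrestricted ✓ (typability at A → C → A is all that's needed)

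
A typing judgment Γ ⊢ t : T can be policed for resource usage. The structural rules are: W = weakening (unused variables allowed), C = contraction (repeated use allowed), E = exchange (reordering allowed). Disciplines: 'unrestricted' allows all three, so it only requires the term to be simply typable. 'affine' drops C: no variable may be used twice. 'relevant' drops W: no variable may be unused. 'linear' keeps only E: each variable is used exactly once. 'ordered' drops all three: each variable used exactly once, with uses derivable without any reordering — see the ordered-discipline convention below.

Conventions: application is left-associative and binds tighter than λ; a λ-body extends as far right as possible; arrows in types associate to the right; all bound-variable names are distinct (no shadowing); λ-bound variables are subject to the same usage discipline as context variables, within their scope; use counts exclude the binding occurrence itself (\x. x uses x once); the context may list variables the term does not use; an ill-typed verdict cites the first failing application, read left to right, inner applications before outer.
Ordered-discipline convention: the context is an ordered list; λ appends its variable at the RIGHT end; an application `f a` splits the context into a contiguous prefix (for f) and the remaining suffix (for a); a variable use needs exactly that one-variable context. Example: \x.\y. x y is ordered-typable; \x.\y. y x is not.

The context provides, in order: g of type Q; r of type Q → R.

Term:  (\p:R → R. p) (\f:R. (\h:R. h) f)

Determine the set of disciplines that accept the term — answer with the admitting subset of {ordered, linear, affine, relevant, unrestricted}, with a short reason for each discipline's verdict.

admitting disciplines: affine, unrestricted
use counts: g: 0×; r: 0×; p (λ-bound): 1×; f (λ-bound): 1×; h (λ-bound): 1×
order of uses: p, h, f
typing: the term checks, with type R → R
ordered: ✗, unused: g, r — weakening required
linear: ✗, unused: g, r — weakening required
affine: ✓, no duplicate uses among g, r, p, f, h
relevant: ✗, unused: g, r — weakening required
unrestricted: ✓, simply typable at R → R; W, C, E all held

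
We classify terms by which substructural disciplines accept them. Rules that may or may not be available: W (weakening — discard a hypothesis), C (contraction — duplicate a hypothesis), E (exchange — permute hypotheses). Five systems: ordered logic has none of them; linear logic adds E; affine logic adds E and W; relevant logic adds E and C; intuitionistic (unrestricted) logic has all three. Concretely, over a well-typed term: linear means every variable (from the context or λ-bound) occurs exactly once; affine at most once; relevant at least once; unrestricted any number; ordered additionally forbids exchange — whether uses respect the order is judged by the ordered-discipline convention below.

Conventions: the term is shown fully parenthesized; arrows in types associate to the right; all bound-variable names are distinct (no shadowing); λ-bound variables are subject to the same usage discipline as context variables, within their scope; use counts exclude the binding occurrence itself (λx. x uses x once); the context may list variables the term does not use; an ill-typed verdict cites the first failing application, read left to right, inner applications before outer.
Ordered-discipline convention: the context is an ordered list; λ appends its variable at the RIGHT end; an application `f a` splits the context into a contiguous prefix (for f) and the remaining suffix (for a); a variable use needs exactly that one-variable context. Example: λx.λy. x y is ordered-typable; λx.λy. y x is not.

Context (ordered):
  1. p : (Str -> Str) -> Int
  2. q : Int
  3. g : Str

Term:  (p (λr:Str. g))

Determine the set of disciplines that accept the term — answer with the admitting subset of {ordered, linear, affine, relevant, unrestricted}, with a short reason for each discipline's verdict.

admitted by: affine, unrestricted
usage: p: 1; q: 0; g: 1; r (bound): 0
order of uses: p, g
typing: well-typed — term : Int
ordered ✗ (needs weakening: q, r unused)
linear ✗ (needs weakening: q, r unused)
affine ✓ (at most one use each (p, q, g, r))
relevant ✗ (needs weakening: q, r unused)
unrestricted ✓ (type-checks (Int) and nothing is barred)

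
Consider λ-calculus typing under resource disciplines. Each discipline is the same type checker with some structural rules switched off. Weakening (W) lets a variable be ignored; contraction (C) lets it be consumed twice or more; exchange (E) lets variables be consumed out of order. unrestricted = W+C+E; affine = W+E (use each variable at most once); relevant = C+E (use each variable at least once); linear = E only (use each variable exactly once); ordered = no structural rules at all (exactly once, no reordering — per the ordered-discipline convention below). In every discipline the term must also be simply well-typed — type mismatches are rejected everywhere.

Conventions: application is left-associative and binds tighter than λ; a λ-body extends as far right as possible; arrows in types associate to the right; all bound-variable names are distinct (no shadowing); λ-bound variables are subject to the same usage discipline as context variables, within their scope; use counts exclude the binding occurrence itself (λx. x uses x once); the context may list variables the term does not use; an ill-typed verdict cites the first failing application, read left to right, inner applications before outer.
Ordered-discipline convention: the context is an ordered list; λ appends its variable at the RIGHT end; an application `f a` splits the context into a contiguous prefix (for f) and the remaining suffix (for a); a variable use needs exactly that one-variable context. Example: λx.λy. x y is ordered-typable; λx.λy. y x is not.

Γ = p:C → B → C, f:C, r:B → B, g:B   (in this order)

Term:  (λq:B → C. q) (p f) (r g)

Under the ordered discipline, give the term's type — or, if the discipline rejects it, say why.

term : C
counts: p: 1×; f: 1×; r: 1×; g: 1×; q [bound]: 1×
uses in reading order: q, p, f, r, g
typing: well-typed at C
summary: ordered ✓, linear ✓, affine ✓, relevant ✓, unrestricted ✓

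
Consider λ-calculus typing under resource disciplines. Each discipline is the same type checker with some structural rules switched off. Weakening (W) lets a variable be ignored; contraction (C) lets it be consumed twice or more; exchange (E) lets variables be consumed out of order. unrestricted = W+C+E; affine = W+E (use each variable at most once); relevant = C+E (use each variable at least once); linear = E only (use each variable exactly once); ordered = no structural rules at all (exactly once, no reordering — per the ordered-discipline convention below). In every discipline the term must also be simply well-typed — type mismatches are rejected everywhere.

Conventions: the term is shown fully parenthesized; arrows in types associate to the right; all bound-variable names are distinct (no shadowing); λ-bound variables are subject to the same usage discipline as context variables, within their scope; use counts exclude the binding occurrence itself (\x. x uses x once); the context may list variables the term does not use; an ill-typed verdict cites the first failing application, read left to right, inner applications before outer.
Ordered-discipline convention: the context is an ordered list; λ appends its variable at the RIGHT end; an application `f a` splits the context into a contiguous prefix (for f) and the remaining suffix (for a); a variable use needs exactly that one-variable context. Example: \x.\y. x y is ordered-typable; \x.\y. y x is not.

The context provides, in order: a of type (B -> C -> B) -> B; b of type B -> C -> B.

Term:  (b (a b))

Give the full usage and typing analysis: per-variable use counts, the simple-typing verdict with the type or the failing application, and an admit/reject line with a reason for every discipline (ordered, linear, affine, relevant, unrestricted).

variable uses: a: 1, b: 2
uses in reading order: b, a, b
typing: well-typed — term : C -> B
ordered ✗ (uses contraction: b ×2)
linear ✗ (uses contraction: b ×2)
affine ✗ (uses contraction: b ×2)
relevant ✓ (at least one use each (a, b))
unrestricted ✓ (simply typable at C -> B; W, C, E all held)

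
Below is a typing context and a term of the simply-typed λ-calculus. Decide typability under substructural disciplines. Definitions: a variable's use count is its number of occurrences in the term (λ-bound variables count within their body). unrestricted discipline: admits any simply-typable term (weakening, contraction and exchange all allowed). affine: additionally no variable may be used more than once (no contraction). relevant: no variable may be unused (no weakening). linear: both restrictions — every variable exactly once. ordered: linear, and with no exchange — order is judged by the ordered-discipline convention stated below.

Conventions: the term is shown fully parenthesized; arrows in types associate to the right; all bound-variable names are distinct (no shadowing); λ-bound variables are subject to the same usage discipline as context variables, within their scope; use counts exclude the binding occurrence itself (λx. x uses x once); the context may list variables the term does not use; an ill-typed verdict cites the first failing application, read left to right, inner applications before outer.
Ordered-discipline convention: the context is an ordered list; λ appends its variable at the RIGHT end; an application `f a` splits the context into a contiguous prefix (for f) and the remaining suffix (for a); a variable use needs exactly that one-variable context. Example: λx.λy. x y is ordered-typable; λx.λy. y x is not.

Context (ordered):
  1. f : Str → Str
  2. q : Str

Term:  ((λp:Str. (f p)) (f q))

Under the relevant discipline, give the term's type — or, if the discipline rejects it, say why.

term : Str
variable uses: f: 2×, q: 1×, p (bound): 1×
uses in reading order: f, p, f, q
typing: well-typed — term : Str
summary: ordered ✗, linear ✗, affine ✗, relevant ✓, unrestricted ✓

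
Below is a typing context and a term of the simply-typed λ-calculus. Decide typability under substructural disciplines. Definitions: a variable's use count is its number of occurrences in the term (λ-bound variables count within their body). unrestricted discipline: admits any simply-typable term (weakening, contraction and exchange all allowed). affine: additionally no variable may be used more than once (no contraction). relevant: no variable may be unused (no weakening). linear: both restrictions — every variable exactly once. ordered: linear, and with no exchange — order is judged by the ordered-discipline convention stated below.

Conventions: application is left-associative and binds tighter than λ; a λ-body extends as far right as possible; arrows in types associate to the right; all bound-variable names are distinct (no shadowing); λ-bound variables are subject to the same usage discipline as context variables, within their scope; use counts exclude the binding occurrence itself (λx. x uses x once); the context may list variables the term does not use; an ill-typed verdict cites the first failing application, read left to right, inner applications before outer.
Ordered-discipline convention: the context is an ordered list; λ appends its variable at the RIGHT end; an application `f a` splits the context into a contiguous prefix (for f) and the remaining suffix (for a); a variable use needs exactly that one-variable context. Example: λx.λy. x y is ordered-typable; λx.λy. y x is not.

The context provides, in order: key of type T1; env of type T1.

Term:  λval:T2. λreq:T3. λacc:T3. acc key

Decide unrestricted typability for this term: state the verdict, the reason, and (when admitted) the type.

no — not simply typable
counts: key: 1×; env: 0×; val (λ-bound): 0×; req (λ-bound): 0×; acc (λ-bound): 1×
uses in reading order: acc, key
typing: ill-typed: can't apply a value of type T3
all disciplines: ordered ✗ · linear ✗ · affine ✗ · relevant ✗ · unrestricted ✗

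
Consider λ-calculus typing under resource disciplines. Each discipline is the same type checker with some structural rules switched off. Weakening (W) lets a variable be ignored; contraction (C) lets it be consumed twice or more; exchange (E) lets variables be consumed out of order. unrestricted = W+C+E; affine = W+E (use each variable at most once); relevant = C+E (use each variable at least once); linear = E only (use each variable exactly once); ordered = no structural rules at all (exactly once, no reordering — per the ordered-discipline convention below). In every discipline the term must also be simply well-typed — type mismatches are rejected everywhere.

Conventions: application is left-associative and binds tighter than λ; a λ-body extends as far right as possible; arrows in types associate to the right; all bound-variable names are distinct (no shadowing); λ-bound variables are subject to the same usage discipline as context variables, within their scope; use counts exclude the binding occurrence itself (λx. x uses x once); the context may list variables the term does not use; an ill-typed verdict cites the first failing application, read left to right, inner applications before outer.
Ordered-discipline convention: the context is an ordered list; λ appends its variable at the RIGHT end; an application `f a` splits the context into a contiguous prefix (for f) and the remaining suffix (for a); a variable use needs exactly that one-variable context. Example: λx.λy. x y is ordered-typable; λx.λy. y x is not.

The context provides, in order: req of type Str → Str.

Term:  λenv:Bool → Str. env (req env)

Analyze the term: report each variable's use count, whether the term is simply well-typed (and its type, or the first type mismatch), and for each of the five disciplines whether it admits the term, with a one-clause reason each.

counts: req ×1; env (bound) ×2
left-to-right use order: env, req, env
typing: ill-typed: an application expects Str but receives Bool → Str
ordered: ✗ — a type mismatch blocks all five
linear: ✗ — the type mismatch rejects it
affine: ✗ — not simply typable
relevant: ✗ — fails simple typing
unrestricted: ✗ — a type mismatch blocks all five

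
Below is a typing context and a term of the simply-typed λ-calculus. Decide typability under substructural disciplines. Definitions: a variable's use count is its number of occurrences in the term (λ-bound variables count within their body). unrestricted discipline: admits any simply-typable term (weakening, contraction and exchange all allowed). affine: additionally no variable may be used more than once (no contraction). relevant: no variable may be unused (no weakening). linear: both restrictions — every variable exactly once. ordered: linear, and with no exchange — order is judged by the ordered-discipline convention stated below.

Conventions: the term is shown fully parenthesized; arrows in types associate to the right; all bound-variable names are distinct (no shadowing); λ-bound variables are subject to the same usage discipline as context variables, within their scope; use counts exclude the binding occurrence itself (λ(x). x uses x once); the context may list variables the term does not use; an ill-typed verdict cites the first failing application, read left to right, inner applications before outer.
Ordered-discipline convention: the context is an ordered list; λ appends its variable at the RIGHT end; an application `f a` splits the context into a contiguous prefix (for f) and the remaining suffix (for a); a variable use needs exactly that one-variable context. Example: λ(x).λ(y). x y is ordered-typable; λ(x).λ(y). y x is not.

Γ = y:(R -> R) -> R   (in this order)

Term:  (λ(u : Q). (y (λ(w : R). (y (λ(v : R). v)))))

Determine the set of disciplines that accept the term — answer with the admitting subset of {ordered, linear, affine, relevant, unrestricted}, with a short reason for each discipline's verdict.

admitted by: unrestricted
usage: y=2; u (bound)=0; w (bound)=0; v (bound)=1
order of uses: y, y, v
typing: ✓ — Q -> R
ordered: ✗ — repeated use of y ×2; u, w never used (weakening)
linear: ✗ — repeated use of y ×2; u, w never used (weakening)
affine: ✗ — repeated use of y ×2
relevant: ✗ — u, w never used (weakening)
unrestricted: ✓ — well-typed at Q -> R; no restrictions here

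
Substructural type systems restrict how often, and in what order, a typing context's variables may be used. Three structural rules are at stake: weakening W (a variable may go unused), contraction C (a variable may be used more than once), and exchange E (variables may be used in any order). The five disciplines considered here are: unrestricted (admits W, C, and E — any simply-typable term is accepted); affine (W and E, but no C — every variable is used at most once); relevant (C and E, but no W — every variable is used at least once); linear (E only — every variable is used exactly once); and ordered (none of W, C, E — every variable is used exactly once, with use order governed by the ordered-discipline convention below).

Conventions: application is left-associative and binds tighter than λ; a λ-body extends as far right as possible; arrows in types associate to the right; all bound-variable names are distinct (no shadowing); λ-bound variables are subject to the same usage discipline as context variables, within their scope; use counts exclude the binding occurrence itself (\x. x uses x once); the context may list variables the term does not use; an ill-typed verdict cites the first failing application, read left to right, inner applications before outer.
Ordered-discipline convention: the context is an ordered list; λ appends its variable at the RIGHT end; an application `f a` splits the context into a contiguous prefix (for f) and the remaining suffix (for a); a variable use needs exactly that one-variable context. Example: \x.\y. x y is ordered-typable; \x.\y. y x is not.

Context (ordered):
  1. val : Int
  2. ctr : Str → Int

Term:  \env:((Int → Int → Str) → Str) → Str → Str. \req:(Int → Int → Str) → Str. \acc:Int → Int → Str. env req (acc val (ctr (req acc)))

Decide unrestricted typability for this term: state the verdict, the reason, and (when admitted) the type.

yes — type-checks ((((Int → Int → Str) → Str) → Str → Str) → ((Int → Int → Str) → Str) → (Int → Int → Str) → Str) and nothing is barred; term : (((Int → Int → Str) → Str) → Str → Str) → ((Int → Int → Str) → Str) → (Int → Int → Str) → Str
variable uses: val: 1×, ctr: 1×, env [bound]: 1×, req [bound]: 2×, acc [bound]: 2×
left-to-right use order: env, req, acc, val, ctr, req, acc
typing: ✓ — (((Int → Int → Str) → Str) → Str → Str) → ((Int → Int → Str) → Str) → (Int → Int → Str) → Str
per-discipline verdicts: ordered ✗, linear ✗, affine ✗, relevant ✓, unrestricted ✓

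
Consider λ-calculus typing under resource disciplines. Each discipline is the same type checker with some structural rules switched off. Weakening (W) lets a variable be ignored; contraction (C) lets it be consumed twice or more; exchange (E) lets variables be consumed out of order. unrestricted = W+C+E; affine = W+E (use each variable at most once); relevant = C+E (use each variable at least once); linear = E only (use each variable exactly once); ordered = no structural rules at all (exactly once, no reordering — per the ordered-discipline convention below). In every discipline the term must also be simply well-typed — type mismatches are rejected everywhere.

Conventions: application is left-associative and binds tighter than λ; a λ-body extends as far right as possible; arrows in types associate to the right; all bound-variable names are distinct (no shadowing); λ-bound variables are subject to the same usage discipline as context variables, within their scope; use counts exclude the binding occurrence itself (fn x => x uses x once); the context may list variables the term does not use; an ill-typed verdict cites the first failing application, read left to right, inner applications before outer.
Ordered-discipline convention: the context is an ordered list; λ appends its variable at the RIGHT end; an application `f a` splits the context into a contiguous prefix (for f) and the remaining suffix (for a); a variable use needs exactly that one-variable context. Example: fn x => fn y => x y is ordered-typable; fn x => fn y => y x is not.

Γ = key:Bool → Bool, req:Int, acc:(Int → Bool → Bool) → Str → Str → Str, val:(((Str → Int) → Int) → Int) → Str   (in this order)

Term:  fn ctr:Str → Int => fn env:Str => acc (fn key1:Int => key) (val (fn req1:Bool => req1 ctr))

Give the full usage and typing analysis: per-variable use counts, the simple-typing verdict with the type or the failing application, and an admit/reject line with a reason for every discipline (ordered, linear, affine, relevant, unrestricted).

variable uses: key ×1, req ×0, acc ×1, val ×1, ctr (bound) ×1, env (bound) ×0, key1 (bound) ×0, req1 (bound) ×1
uses in reading order: acc, key, val, req1, ctr
typing: ill-typed: non-arrow in function slot: Bool
ordered: ✗, a type mismatch blocks all five
linear: ✗, the type mismatch rejects it
affine: ✗, not simply typable
relevant: ✗, fails simple typing
unrestricted: ✗, a type mismatch blocks all five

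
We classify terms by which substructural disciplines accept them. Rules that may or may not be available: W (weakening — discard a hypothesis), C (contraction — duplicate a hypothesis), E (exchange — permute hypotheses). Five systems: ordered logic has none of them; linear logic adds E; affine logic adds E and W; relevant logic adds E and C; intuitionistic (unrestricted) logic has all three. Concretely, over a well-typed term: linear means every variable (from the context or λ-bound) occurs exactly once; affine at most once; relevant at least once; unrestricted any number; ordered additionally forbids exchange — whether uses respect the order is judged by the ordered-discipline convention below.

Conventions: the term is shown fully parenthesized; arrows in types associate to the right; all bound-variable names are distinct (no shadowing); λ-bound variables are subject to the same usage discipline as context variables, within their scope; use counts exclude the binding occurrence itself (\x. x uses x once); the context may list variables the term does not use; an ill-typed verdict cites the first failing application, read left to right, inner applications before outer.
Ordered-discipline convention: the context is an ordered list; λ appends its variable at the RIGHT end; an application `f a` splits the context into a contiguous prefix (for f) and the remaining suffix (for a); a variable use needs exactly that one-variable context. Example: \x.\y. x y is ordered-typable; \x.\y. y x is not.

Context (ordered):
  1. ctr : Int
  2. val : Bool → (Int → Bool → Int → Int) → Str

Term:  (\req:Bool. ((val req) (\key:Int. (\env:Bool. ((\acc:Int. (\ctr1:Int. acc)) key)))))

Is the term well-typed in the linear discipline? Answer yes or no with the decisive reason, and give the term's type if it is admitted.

no — ctr, env, ctr1 left unused
usage: ctr: 0×; val: 1×; req (bound): 1×; key (bound): 1×; env (bound): 0×; acc (bound): 1×; ctr1 (bound): 0×
uses in reading order: val, req, acc, key
typing: well-typed at Bool → Str
across the five disciplines: ordered ✗, linear ✗, affine ✓, relevant ✗, unrestricted ✓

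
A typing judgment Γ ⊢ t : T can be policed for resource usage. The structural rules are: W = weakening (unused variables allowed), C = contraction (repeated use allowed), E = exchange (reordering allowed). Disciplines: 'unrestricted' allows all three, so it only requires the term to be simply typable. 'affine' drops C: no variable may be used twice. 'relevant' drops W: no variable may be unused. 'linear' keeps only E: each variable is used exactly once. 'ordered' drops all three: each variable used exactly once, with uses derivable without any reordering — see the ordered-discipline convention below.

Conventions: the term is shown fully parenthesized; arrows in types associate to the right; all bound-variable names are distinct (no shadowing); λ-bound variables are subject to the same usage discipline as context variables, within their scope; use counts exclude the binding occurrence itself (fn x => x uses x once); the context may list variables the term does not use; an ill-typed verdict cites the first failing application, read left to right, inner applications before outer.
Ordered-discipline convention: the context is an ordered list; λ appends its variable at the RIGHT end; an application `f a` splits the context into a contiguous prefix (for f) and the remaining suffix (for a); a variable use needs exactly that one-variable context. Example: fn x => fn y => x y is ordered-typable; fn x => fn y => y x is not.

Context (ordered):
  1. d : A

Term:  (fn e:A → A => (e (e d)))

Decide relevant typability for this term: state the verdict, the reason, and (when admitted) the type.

yes — at least one use each (d, e); term : (A → A) → A
counts: d ×1, e [bound] ×2
left-to-right use order: e, e, d
typing: ✓ — (A → A) → A
per-discipline verdicts: ordered ✗ · linear ✗ · affine ✗ · relevant ✓ · unrestricted ✓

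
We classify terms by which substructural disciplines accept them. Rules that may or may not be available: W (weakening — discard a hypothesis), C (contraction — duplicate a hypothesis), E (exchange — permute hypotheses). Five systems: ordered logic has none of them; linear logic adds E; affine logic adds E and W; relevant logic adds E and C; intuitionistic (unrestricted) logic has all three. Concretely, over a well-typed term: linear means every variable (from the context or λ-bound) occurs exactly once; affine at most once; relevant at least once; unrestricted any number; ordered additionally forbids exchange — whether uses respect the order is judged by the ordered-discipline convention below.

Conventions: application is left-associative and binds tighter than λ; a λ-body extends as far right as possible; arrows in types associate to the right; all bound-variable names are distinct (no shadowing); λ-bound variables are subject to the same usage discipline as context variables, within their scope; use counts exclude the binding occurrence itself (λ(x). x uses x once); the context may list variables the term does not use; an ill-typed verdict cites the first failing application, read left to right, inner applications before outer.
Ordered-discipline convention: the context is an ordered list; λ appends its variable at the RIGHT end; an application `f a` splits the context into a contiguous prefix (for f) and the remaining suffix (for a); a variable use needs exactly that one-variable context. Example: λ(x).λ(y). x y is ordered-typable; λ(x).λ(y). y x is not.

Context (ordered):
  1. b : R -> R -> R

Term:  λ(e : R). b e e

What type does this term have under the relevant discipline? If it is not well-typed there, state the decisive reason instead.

term : R -> R
counts: b: 1×; e (λ-bound): 2×
use order (left to right): b, e, e
typing: the term checks, with type R -> R
summary: ordered ✗ · linear ✗ · affine ✗ · relevant ✓ · unrestricted ✓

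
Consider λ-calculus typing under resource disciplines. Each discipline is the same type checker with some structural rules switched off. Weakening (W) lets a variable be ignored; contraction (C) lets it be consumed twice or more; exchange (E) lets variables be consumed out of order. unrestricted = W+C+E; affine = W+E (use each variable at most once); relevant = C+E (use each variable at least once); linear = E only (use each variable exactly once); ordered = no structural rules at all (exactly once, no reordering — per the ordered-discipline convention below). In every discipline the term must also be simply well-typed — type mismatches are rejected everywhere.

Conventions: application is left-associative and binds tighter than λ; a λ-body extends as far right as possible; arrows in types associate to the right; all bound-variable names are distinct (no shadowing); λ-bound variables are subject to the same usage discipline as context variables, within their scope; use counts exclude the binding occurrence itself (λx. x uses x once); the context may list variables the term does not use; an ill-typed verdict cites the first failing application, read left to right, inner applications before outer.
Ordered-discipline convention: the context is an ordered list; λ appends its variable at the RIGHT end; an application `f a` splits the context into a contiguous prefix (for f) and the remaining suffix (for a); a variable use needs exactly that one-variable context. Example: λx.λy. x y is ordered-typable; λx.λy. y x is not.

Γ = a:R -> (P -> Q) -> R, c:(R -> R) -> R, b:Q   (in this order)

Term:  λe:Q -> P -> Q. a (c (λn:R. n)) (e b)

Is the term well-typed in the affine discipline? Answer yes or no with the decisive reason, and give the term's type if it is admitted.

yes — none of a, c, b, e, n used more than once; term : (Q -> P -> Q) -> R
counts: a: 1×, c: 1×, b: 1×, e (bound): 1×, n (bound): 1×
use order (left to right): a, c, n, e, b
typing: the term checks, with type (Q -> P -> Q) -> R
per-discipline verdicts: ordered ✗ · linear ✓ · affine ✓ · relevant ✓ · unrestricted ✓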